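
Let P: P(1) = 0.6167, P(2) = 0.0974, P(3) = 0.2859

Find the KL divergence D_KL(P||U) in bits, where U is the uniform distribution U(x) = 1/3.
0.3112 bits

U(i) = 1/3 for all i

D_KL(P||U) = Σ P(x) log₂(P(x) / (1/3))
           = Σ P(x) log₂(P(x)) + log₂(3)
           = log₂(3) - H(P)

H(P) = -Σ P(x) log₂(P(x)):
  -P(1)·log₂(P(1)) = -(0.6167)·log₂(0.6167) = 0.43006
  -P(2)·log₂(P(2)) = -(0.0974)·log₂(0.0974) = 0.32726
  -P(3)·log₂(P(3)) = -(0.2859)·log₂(0.2859) = 0.51645
H(P) = 0.43006 + 0.32726 + 0.51645 = 1.27377 bits

log₂(3) = 1.58496 bits

D_KL(P||U) = 1.58496 - 1.27377 = 0.31119 ≈ 0.3112 bits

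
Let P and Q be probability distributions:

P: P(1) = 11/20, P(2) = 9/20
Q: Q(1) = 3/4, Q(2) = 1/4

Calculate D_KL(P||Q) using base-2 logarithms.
0.1355 bits

D_KL(P||Q) = Σ P(x) log₂(P(x)/Q(x))

Computing term by term:
  P(1)·log₂(P(1)/Q(1)) = (11/20)·log₂((11/20)/(3/4)) = -0.24610
  P(2)·log₂(P(2)/Q(2)) = (9/20)·log₂((9/20)/(1/4)) = 0.38160

D_KL(P||Q) = -0.24610 + 0.38160 = 0.13550 ≈ 0.1355 bits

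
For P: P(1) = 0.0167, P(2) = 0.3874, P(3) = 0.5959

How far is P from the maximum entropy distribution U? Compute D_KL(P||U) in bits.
0.5113 bits

U(i) = 1/3 for all i

D_KL(P||U) = Σ P(x) log₂(P(x) / (1/3))
           = Σ P(x) log₂(P(x)) + log₂(3)
           = log₂(3) - H(P)

H(P) = -Σ P(x) log₂(P(x)):
  -P(1)·log₂(P(1)) = -(0.0167)·log₂(0.0167) = 0.09860
  -P(2)·log₂(P(2)) = -(0.3874)·log₂(0.3874) = 0.53000
  -P(3)·log₂(P(3)) = -(0.5959)·log₂(0.5959) = 0.44505
H(P) = 0.09860 + 0.53000 + 0.44505 = 1.07365 bits

log₂(3) = 1.58496 bits

D_KL(P||U) = 1.58496 - 1.07365 = 0.51131 ≈ 0.5113 bits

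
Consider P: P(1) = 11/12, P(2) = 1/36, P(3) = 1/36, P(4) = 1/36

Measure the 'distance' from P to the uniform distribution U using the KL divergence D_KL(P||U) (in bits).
1.4541 bits

U(i) = 1/4 for all i

D_KL(P||U) = Σ P(x) log₂(P(x) / (1/4))
           = Σ P(x) log₂(P(x)) + log₂(4)
           = log₂(4) - H(P)

H(P) = -Σ P(x) log₂(P(x)):
  -P(1)·log₂(P(1)) = -(11/12)·log₂(11/12) = 0.11507
  -P(2)·log₂(P(2)) = -(1/36)·log₂(1/36) = 0.14361
  -P(3)·log₂(P(3)) = -(1/36)·log₂(1/36) = 0.14361
  -P(4)·log₂(P(4)) = -(1/36)·log₂(1/36) = 0.14361
H(P) = 0.11507 + 0.14361 + 0.14361 + 0.14361 = 0.54590 bits

log₂(4) = 2.00000 bits

D_KL(P||U) = 2.00000 - 0.54590 = 1.45410 ≈ 1.4541 bits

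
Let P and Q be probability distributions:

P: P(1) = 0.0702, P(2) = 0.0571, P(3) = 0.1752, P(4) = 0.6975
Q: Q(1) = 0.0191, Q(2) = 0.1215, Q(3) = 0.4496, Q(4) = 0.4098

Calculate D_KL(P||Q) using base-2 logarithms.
0.3666 bits

D_KL(P||Q) = Σ P(x) log₂(P(x)/Q(x))

Computing term by term:
  P(1)·log₂(P(1)/Q(1)) = 0.0702·log₂(0.0702/0.0191) = 0.13183
  P(2)·log₂(P(2)/Q(2)) = 0.0571·log₂(0.0571/0.1215) = -0.06220
  P(3)·log₂(P(3)/Q(3)) = 0.1752·log₂(0.1752/0.4496) = -0.23821
  P(4)·log₂(P(4)/Q(4)) = 0.6975·log₂(0.6975/0.4098) = 0.53517

D_KL(P||Q) = 0.13183 - 0.06220 - 0.23821 + 0.53517 = 0.36659 ≈ 0.3666 bits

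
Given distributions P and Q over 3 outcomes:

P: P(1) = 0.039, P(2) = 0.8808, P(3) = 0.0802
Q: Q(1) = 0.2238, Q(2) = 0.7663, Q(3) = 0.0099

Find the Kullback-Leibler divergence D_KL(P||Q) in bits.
0.3207 bits

D_KL(P||Q) = Σ P(x) log₂(P(x)/Q(x))

Computing term by term:
  P(1)·log₂(P(1)/Q(1)) = 0.039·log₂(0.039/0.2238) = -0.09831
  P(2)·log₂(P(2)/Q(2)) = 0.8808·log₂(0.8808/0.7663) = 0.17696
  P(3)·log₂(P(3)/Q(3)) = 0.0802·log₂(0.0802/0.0099) = 0.24205

D_KL(P||Q) = -0.09831 + 0.17696 + 0.24205 = 0.32070 ≈ 0.3207 bits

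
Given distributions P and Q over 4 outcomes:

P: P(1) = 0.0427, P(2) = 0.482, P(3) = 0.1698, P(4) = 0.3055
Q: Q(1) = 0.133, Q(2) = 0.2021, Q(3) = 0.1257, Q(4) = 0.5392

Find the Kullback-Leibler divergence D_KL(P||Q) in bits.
0.3577 bits

D_KL(P||Q) = Σ P(x) log₂(P(x)/Q(x))

Computing term by term:
  P(1)·log₂(P(1)/Q(1)) = 0.0427·log₂(0.0427/0.133) = -0.06999
  P(2)·log₂(P(2)/Q(2)) = 0.482·log₂(0.482/0.2021) = 0.60441
  P(3)·log₂(P(3)/Q(3)) = 0.1698·log₂(0.1698/0.1257) = 0.07367
  P(4)·log₂(P(4)/Q(4)) = 0.3055·log₂(0.3055/0.5392) = -0.25040

D_KL(P||Q) = -0.06999 + 0.60441 + 0.07367 - 0.25040 = 0.35769 ≈ 0.3577 bits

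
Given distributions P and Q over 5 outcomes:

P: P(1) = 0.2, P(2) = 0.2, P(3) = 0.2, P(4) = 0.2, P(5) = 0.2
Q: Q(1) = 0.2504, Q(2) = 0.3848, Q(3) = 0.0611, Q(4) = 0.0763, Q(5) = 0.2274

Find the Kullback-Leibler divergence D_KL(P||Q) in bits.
0.3295 bits

D_KL(P||Q) = Σ P(x) log₂(P(x)/Q(x))

Computing term by term:
  P(1)·log₂(P(1)/Q(1)) = 0.2·log₂(0.2/0.2504) = -0.06485
  P(2)·log₂(P(2)/Q(2)) = 0.2·log₂(0.2/0.3848) = -0.18882
  P(3)·log₂(P(3)/Q(3)) = 0.2·log₂(0.2/0.0611) = 0.34215
  P(4)·log₂(P(4)/Q(4)) = 0.2·log₂(0.2/0.0763) = 0.27805
  P(5)·log₂(P(5)/Q(5)) = 0.2·log₂(0.2/0.2274) = -0.03705

D_KL(P||Q) = -0.06485 - 0.18882 + 0.34215 + 0.27805 - 0.03705 = 0.32948 ≈ 0.3295 bits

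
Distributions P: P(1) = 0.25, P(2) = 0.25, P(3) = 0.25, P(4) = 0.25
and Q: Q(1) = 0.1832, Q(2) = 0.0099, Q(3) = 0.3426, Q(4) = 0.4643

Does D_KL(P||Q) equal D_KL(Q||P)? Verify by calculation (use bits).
D_KL(P||Q) = 0.9398 bits, D_KL(Q||P) = 0.4421 bits. No — D_KL(P||Q) ≠ D_KL(Q||P) for this pair.

D_KL(P||Q) = Σ P(x) log₂(P(x)/Q(x))

Computing term by term:
  P(1)·log₂(P(1)/Q(1)) = 0.25·log₂(0.25/0.1832) = 0.11213
  P(2)·log₂(P(2)/Q(2)) = 0.25·log₂(0.25/0.0099) = 1.16459
  P(3)·log₂(P(3)/Q(3)) = 0.25·log₂(0.25/0.3426) = -0.11365
  P(4)·log₂(P(4)/Q(4)) = 0.25·log₂(0.25/0.4643) = -0.22328

D_KL(P||Q) = 0.11213 + 1.16459 - 0.11365 - 0.22328 = 0.93979 ≈ 0.9398 bits

D_KL(Q||P) = Σ Q(x) log₂(Q(x)/P(x))

Computing term by term:
  Q(1)·log₂(Q(1)/P(1)) = 0.1832·log₂(0.1832/0.25) = -0.08217
  Q(2)·log₂(Q(2)/P(2)) = 0.0099·log₂(0.0099/0.25) = -0.04612
  Q(3)·log₂(Q(3)/P(3)) = 0.3426·log₂(0.3426/0.25) = 0.15574
  Q(4)·log₂(Q(4)/P(4)) = 0.4643·log₂(0.4643/0.25) = 0.41468

D_KL(Q||P) = -0.08217 - 0.04612 + 0.15574 + 0.41468 = 0.44213 ≈ 0.4421 bits

These are NOT equal (difference: 0.4977 bits). KL divergence is asymmetric: D_KL(P||Q) ≠ D_KL(Q||P) in general.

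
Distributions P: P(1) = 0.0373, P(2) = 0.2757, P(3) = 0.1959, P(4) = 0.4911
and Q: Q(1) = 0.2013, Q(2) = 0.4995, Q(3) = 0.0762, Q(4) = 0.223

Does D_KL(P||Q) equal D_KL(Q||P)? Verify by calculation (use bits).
D_KL(P||Q) = 0.4991 bits, D_KL(Q||P) = 0.5601 bits. No — D_KL(P||Q) ≠ D_KL(Q||P) for this pair.

D_KL(P||Q) = Σ P(x) log₂(P(x)/Q(x))

Computing term by term:
  P(1)·log₂(P(1)/Q(1)) = 0.0373·log₂(0.0373/0.2013) = -0.09072
  P(2)·log₂(P(2)/Q(2)) = 0.2757·log₂(0.2757/0.4995) = -0.23638
  P(3)·log₂(P(3)/Q(3)) = 0.1959·log₂(0.1959/0.0762) = 0.26687
  P(4)·log₂(P(4)/Q(4)) = 0.4911·log₂(0.4911/0.223) = 0.55935

D_KL(P||Q) = -0.09072 - 0.23638 + 0.26687 + 0.55935 = 0.49912 ≈ 0.4991 bits

D_KL(Q||P) = Σ Q(x) log₂(Q(x)/P(x))

Computing term by term:
  Q(1)·log₂(Q(1)/P(1)) = 0.2013·log₂(0.2013/0.0373) = 0.48958
  Q(2)·log₂(Q(2)/P(2)) = 0.4995·log₂(0.4995/0.2757) = 0.42826
  Q(3)·log₂(Q(3)/P(3)) = 0.0762·log₂(0.0762/0.1959) = -0.10380
  Q(4)·log₂(Q(4)/P(4)) = 0.223·log₂(0.223/0.4911) = -0.25399

D_KL(Q||P) = 0.48958 + 0.42826 - 0.10380 - 0.25399 = 0.56005 ≈ 0.5601 bits

These are NOT equal (difference: 0.0610 bits). KL divergence is asymmetric: D_KL(P||Q) ≠ D_KL(Q||P) in general.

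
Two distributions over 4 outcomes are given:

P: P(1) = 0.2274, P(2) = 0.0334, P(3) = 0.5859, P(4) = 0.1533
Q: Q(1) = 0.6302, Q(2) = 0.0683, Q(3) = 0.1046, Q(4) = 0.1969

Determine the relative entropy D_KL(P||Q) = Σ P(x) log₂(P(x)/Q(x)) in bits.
1.0322 bits

D_KL(P||Q) = Σ P(x) log₂(P(x)/Q(x))

Computing term by term:
  P(1)·log₂(P(1)/Q(1)) = 0.2274·log₂(0.2274/0.6302) = -0.33441
  P(2)·log₂(P(2)/Q(2)) = 0.0334·log₂(0.0334/0.0683) = -0.03447
  P(3)·log₂(P(3)/Q(3)) = 0.5859·log₂(0.5859/0.1046) = 1.45641
  P(4)·log₂(P(4)/Q(4)) = 0.1533·log₂(0.1533/0.1969) = -0.05536

D_KL(P||Q) = -0.33441 - 0.03447 + 1.45641 - 0.05536 = 1.03217 ≈ 1.0322 bits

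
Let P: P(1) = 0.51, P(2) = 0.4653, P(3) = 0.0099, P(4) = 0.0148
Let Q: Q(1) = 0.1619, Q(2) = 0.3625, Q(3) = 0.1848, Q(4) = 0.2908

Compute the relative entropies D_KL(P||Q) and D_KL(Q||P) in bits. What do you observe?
D_KL(P||Q) = 0.9065 bits, D_KL(Q||P) = 1.6311 bits. The two directions give different values (D_KL(Q||P) exceeds D_KL(P||Q) by 0.7246 bits): KL divergence is asymmetric.

D_KL(P||Q) = Σ P(x) log₂(P(x)/Q(x))

Computing term by term:
  P(1)·log₂(P(1)/Q(1)) = 0.51·log₂(0.51/0.1619) = 0.84425
  P(2)·log₂(P(2)/Q(2)) = 0.4653·log₂(0.4653/0.3625) = 0.16759
  P(3)·log₂(P(3)/Q(3)) = 0.0099·log₂(0.0099/0.1848) = -0.04180
  P(4)·log₂(P(4)/Q(4)) = 0.0148·log₂(0.0148/0.2908) = -0.06359

D_KL(P||Q) = 0.84425 + 0.16759 - 0.04180 - 0.06359 = 0.90645 ≈ 0.9065 bits

D_KL(Q||P) = Σ Q(x) log₂(Q(x)/P(x))

Computing term by term:
  Q(1)·log₂(Q(1)/P(1)) = 0.1619·log₂(0.1619/0.51) = -0.26801
  Q(2)·log₂(Q(2)/P(2)) = 0.3625·log₂(0.3625/0.4653) = -0.13057
  Q(3)·log₂(Q(3)/P(3)) = 0.1848·log₂(0.1848/0.0099) = 0.78030
  Q(4)·log₂(Q(4)/P(4)) = 0.2908·log₂(0.2908/0.0148) = 1.24938

D_KL(Q||P) = -0.26801 - 0.13057 + 0.78030 + 1.24938 = 1.63110 ≈ 1.6311 bits

These are NOT equal (difference: 0.7246 bits). KL divergence is asymmetric: D_KL(P||Q) ≠ D_KL(Q||P) in general.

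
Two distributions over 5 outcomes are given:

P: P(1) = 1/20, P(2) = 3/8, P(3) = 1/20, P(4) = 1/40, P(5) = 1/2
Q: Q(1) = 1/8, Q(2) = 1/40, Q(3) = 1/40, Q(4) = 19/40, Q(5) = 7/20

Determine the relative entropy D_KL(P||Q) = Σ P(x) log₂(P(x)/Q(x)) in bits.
1.6001 bits

D_KL(P||Q) = Σ P(x) log₂(P(x)/Q(x))

Computing term by term:
  P(1)·log₂(P(1)/Q(1)) = (1/20)·log₂((1/20)/(1/8)) = -0.06610
  P(2)·log₂(P(2)/Q(2)) = (3/8)·log₂((3/8)/(1/40)) = 1.46508
  P(3)·log₂(P(3)/Q(3)) = (1/20)·log₂((1/20)/(1/40)) = 0.05000
  P(4)·log₂(P(4)/Q(4)) = (1/40)·log₂((1/40)/(19/40)) = -0.10620
  P(5)·log₂(P(5)/Q(5)) = (1/2)·log₂((1/2)/(7/20)) = 0.25729

D_KL(P||Q) = -0.06610 + 1.46508 + 0.05000 - 0.10620 + 0.25729 = 1.60007 ≈ 1.6001 bits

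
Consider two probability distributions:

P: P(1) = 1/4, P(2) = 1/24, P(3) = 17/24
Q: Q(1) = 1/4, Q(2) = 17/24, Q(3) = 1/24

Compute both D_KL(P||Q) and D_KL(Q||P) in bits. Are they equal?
D_KL(P||Q) = 2.7250 bits, D_KL(Q||P) = 2.7250 bits. Yes, in this case they are equal (although KL divergence is not symmetric in general).

D_KL(P||Q) = Σ P(x) log₂(P(x)/Q(x))

Computing term by term:
  P(1)·log₂(P(1)/Q(1)) = (1/4)·log₂((1/4)/(1/4)) = 0.00000
  P(2)·log₂(P(2)/Q(2)) = (1/24)·log₂((1/24)/(17/24)) = -0.17031
  P(3)·log₂(P(3)/Q(3)) = (17/24)·log₂((17/24)/(1/24)) = 2.89529

D_KL(P||Q) = 0.00000 - 0.17031 + 2.89529 = 2.72498 ≈ 2.7250 bits

D_KL(Q||P) = Σ Q(x) log₂(Q(x)/P(x))

Computing term by term:
  Q(1)·log₂(Q(1)/P(1)) = (1/4)·log₂((1/4)/(1/4)) = 0.00000
  Q(2)·log₂(Q(2)/P(2)) = (17/24)·log₂((17/24)/(1/24)) = 2.89529
  Q(3)·log₂(Q(3)/P(3)) = (1/24)·log₂((1/24)/(17/24)) = -0.17031

D_KL(Q||P) = 0.00000 + 2.89529 - 0.17031 = 2.72498 ≈ 2.7250 bits

These ARE equal here. Q is P with outcomes relabeled (Q(2) = P(3), Q(3) = P(2)) by a relabeling that is its own inverse, so the two sums contain exactly the same terms in a different order. This is a special case — KL divergence is not symmetric in general: D_KL(P||Q) ≠ D_KL(Q||P) for most P, Q.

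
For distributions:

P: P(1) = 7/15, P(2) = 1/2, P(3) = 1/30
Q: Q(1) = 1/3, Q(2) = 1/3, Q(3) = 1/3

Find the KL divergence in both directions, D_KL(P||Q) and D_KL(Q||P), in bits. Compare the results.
D_KL(P||Q) = 0.4083 bits, D_KL(Q||P) = 0.7505 bits. D_KL(Q||P) is larger than D_KL(P||Q) by 0.3422 bits; the two directions differ.

D_KL(P||Q) = Σ P(x) log₂(P(x)/Q(x))

Computing term by term:
  P(1)·log₂(P(1)/Q(1)) = (7/15)·log₂((7/15)/(1/3)) = 0.22653
  P(2)·log₂(P(2)/Q(2)) = (1/2)·log₂((1/2)/(1/3)) = 0.29248
  P(3)·log₂(P(3)/Q(3)) = (1/30)·log₂((1/30)/(1/3)) = -0.11073

D_KL(P||Q) = 0.22653 + 0.29248 - 0.11073 = 0.40828 ≈ 0.4083 bits

D_KL(Q||P) = Σ Q(x) log₂(Q(x)/P(x))

Computing term by term:
  Q(1)·log₂(Q(1)/P(1)) = (1/3)·log₂((1/3)/(7/15)) = -0.16181
  Q(2)·log₂(Q(2)/P(2)) = (1/3)·log₂((1/3)/(1/2)) = -0.19499
  Q(3)·log₂(Q(3)/P(3)) = (1/3)·log₂((1/3)/(1/30)) = 1.10731

D_KL(Q||P) = -0.16181 - 0.19499 + 1.10731 = 0.75051 ≈ 0.7505 bits

These are NOT equal (difference: 0.3422 bits). KL divergence is asymmetric: D_KL(P||Q) ≠ D_KL(Q||P) in general.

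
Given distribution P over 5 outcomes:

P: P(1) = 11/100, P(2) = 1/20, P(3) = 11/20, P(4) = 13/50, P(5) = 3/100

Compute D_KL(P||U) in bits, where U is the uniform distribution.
0.6241 bits

U(i) = 1/5 for all i

D_KL(P||U) = Σ P(x) log₂(P(x) / (1/5))
           = Σ P(x) log₂(P(x)) + log₂(5)
           = log₂(5) - H(P)

H(P) = -Σ P(x) log₂(P(x)):
  -P(1)·log₂(P(1)) = -(11/100)·log₂(11/100) = 0.35029
  -P(2)·log₂(P(2)) = -(1/20)·log₂(1/20) = 0.21610
  -P(3)·log₂(P(3)) = -(11/20)·log₂(11/20) = 0.47437
  -P(4)·log₂(P(4)) = -(13/50)·log₂(13/50) = 0.50529
  -P(5)·log₂(P(5)) = -(3/100)·log₂(3/100) = 0.15177
H(P) = 0.35029 + 0.21610 + 0.47437 + 0.50529 + 0.15177 = 1.69782 bits

log₂(5) = 2.32193 bits

D_KL(P||U) = 2.32193 - 1.69782 = 0.62411 ≈ 0.6241 bits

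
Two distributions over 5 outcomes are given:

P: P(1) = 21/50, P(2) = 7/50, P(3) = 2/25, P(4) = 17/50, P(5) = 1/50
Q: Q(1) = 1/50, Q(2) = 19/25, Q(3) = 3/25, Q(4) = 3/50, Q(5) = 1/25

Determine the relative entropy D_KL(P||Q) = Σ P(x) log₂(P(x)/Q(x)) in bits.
2.2871 bits

D_KL(P||Q) = Σ P(x) log₂(P(x)/Q(x))

Computing term by term:
  P(1)·log₂(P(1)/Q(1)) = (21/50)·log₂((21/50)/(1/50)) = 1.84477
  P(2)·log₂(P(2)/Q(2)) = (7/50)·log₂((7/50)/(19/25)) = -0.34168
  P(3)·log₂(P(3)/Q(3)) = (2/25)·log₂((2/25)/(3/25)) = -0.04680
  P(4)·log₂(P(4)/Q(4)) = (17/50)·log₂((17/50)/(3/50)) = 0.85085
  P(5)·log₂(P(5)/Q(5)) = (1/50)·log₂((1/50)/(1/25)) = -0.02000

D_KL(P||Q) = 1.84477 - 0.34168 - 0.04680 + 0.85085 - 0.02000 = 2.28714 ≈ 2.2871 bits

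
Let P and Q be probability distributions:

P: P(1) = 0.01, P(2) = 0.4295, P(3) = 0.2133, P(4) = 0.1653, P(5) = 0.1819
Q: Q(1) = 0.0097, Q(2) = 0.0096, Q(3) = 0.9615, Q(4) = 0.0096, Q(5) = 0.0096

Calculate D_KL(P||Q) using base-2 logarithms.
3.3429 bits

D_KL(P||Q) = Σ P(x) log₂(P(x)/Q(x))

Computing term by term:
  P(1)·log₂(P(1)/Q(1)) = 0.01·log₂(0.01/0.0097) = 0.00044
  P(2)·log₂(P(2)/Q(2)) = 0.4295·log₂(0.4295/0.0096) = 2.35515
  P(3)·log₂(P(3)/Q(3)) = 0.2133·log₂(0.2133/0.9615) = -0.46337
  P(4)·log₂(P(4)/Q(4)) = 0.1653·log₂(0.1653/0.0096) = 0.67871
  P(5)·log₂(P(5)/Q(5)) = 0.1819·log₂(0.1819/0.0096) = 0.77198

D_KL(P||Q) = 0.00044 + 2.35515 - 0.46337 + 0.67871 + 0.77198 = 3.34291 ≈ 3.3429 bits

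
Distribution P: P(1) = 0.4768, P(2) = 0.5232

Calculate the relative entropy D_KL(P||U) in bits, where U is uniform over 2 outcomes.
0.0016 bits

U(i) = 1/2 for all i

D_KL(P||U) = Σ P(x) log₂(P(x) / (1/2))
           = Σ P(x) log₂(P(x)) + log₂(2)
           = log₂(2) - H(P)

H(P) = -Σ P(x) log₂(P(x)):
  -P(1)·log₂(P(1)) = -(0.4768)·log₂(0.4768) = 0.50948
  -P(2)·log₂(P(2)) = -(0.5232)·log₂(0.5232) = 0.48896
H(P) = 0.50948 + 0.48896 = 0.99844 bits

log₂(2) = 1.00000 bits

D_KL(P||U) = 1.00000 - 0.99844 = 0.00156 ≈ 0.0016 bits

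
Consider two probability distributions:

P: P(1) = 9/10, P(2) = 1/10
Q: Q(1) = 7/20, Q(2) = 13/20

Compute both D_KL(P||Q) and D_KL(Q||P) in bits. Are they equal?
D_KL(P||Q) = 0.9563 bits, D_KL(Q||P) = 1.2784 bits. No, they are not equal.

D_KL(P||Q) = Σ P(x) log₂(P(x)/Q(x))

Computing term by term:
  P(1)·log₂(P(1)/Q(1)) = (9/10)·log₂((9/10)/(7/20)) = 1.22631
  P(2)·log₂(P(2)/Q(2)) = (1/10)·log₂((1/10)/(13/20)) = -0.27004

D_KL(P||Q) = 1.22631 - 0.27004 = 0.95627 ≈ 0.9563 bits

D_KL(Q||P) = Σ Q(x) log₂(Q(x)/P(x))

Computing term by term:
  Q(1)·log₂(Q(1)/P(1)) = (7/20)·log₂((7/20)/(9/10)) = -0.47690
  Q(2)·log₂(Q(2)/P(2)) = (13/20)·log₂((13/20)/(1/10)) = 1.75529

D_KL(Q||P) = -0.47690 + 1.75529 = 1.27839 ≈ 1.2784 bits

These are NOT equal (difference: 0.3221 bits). KL divergence is asymmetric: D_KL(P||Q) ≠ D_KL(Q||P) in general.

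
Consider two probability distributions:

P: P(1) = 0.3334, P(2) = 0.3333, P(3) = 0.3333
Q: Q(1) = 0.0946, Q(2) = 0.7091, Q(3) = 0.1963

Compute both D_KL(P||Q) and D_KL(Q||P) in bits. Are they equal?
D_KL(P||Q) = 0.4974 bits, D_KL(Q||P) = 0.4505 bits. No, they are not equal.

D_KL(P||Q) = Σ P(x) log₂(P(x)/Q(x))

Computing term by term:
  P(1)·log₂(P(1)/Q(1)) = 0.3334·log₂(0.3334/0.0946) = 0.60590
  P(2)·log₂(P(2)/Q(2)) = 0.3333·log₂(0.3333/0.7091) = -0.36302
  P(3)·log₂(P(3)/Q(3)) = 0.3333·log₂(0.3333/0.1963) = 0.25456

D_KL(P||Q) = 0.60590 - 0.36302 + 0.25456 = 0.49744 ≈ 0.4974 bits

D_KL(Q||P) = Σ Q(x) log₂(Q(x)/P(x))

Computing term by term:
  Q(1)·log₂(Q(1)/P(1)) = 0.0946·log₂(0.0946/0.3334) = -0.17192
  Q(2)·log₂(Q(2)/P(2)) = 0.7091·log₂(0.7091/0.3333) = 0.77233
  Q(3)·log₂(Q(3)/P(3)) = 0.1963·log₂(0.1963/0.3333) = -0.14993

D_KL(Q||P) = -0.17192 + 0.77233 - 0.14993 = 0.45048 ≈ 0.4505 bits

These are NOT equal (difference: 0.0469 bits). KL divergence is asymmetric: D_KL(P||Q) ≠ D_KL(Q||P) in general.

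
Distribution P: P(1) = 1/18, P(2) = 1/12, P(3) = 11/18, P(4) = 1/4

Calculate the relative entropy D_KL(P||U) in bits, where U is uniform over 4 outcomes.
0.5354 bits

U(i) = 1/4 for all i

D_KL(P||U) = Σ P(x) log₂(P(x) / (1/4))
           = Σ P(x) log₂(P(x)) + log₂(4)
           = log₂(4) - H(P)

H(P) = -Σ P(x) log₂(P(x)):
  -P(1)·log₂(P(1)) = -(1/18)·log₂(1/18) = 0.23166
  -P(2)·log₂(P(2)) = -(1/12)·log₂(1/12) = 0.29875
  -P(3)·log₂(P(3)) = -(11/18)·log₂(11/18) = 0.43419
  -P(4)·log₂(P(4)) = -(1/4)·log₂(1/4) = 0.50000
H(P) = 0.23166 + 0.29875 + 0.43419 + 0.50000 = 1.46460 bits

log₂(4) = 2.00000 bits

D_KL(P||U) = 2.00000 - 1.46460 = 0.53540 ≈ 0.5354 bits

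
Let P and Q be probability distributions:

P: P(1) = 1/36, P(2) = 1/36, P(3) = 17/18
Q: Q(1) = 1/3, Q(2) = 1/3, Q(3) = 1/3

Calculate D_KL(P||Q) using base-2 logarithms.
1.2199 bits

D_KL(P||Q) = Σ P(x) log₂(P(x)/Q(x))

Computing term by term:
  P(1)·log₂(P(1)/Q(1)) = (1/36)·log₂((1/36)/(1/3)) = -0.09958
  P(2)·log₂(P(2)/Q(2)) = (1/36)·log₂((1/36)/(1/3)) = -0.09958
  P(3)·log₂(P(3)/Q(3)) = (17/18)·log₂((17/18)/(1/3)) = 1.41903

D_KL(P||Q) = -0.09958 - 0.09958 + 1.41903 = 1.21987 ≈ 1.2199 bits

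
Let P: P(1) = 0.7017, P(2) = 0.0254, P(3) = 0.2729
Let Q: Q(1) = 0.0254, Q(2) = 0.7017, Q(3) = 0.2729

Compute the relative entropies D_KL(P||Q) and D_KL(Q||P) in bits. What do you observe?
D_KL(P||Q) = 3.2381 bits, D_KL(Q||P) = 3.2381 bits. The two directions give the same value here, because Q is a self-inverse relabeling of P; in general KL divergence is asymmetric.

D_KL(P||Q) = Σ P(x) log₂(P(x)/Q(x))

Computing term by term:
  P(1)·log₂(P(1)/Q(1)) = 0.7017·log₂(0.7017/0.0254) = 3.35971
  P(2)·log₂(P(2)/Q(2)) = 0.0254·log₂(0.0254/0.7017) = -0.12161
  P(3)·log₂(P(3)/Q(3)) = 0.2729·log₂(0.2729/0.2729) = 0.00000

D_KL(P||Q) = 3.35971 - 0.12161 + 0.00000 = 3.23810 ≈ 3.2381 bits

D_KL(Q||P) = Σ Q(x) log₂(Q(x)/P(x))

Computing term by term:
  Q(1)·log₂(Q(1)/P(1)) = 0.0254·log₂(0.0254/0.7017) = -0.12161
  Q(2)·log₂(Q(2)/P(2)) = 0.7017·log₂(0.7017/0.0254) = 3.35971
  Q(3)·log₂(Q(3)/P(3)) = 0.2729·log₂(0.2729/0.2729) = 0.00000

D_KL(Q||P) = -0.12161 + 3.35971 + 0.00000 = 3.23810 ≈ 3.2381 bits

These ARE equal here. Q is P with outcomes relabeled (Q(1) = P(2), Q(2) = P(1)) by a relabeling that is its own inverse, so the two sums contain exactly the same terms in a different order. This is a special case — KL divergence is not symmetric in general: D_KL(P||Q) ≠ D_KL(Q||P) for most P, Q.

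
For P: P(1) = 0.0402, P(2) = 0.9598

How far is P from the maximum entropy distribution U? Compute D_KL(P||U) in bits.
0.7568 bits

U(i) = 1/2 for all i

D_KL(P||U) = Σ P(x) log₂(P(x) / (1/2))
           = Σ P(x) log₂(P(x)) + log₂(2)
           = log₂(2) - H(P)

H(P) = -Σ P(x) log₂(P(x)):
  -P(1)·log₂(P(1)) = -(0.0402)·log₂(0.0402) = 0.18639
  -P(2)·log₂(P(2)) = -(0.9598)·log₂(0.9598) = 0.05681
H(P) = 0.18639 + 0.05681 = 0.24320 bits

log₂(2) = 1.00000 bits

D_KL(P||U) = 1.00000 - 0.24320 = 0.75680 ≈ 0.7568 bits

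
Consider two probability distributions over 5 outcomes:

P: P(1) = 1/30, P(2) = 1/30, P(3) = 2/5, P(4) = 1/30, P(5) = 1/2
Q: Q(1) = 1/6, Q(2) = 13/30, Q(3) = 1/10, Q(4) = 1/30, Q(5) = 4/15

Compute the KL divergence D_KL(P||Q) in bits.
1.0527 bits

D_KL(P||Q) = Σ P(x) log₂(P(x)/Q(x))

Computing term by term:
  P(1)·log₂(P(1)/Q(1)) = (1/30)·log₂((1/30)/(1/6)) = -0.07740
  P(2)·log₂(P(2)/Q(2)) = (1/30)·log₂((1/30)/(13/30)) = -0.12335
  P(3)·log₂(P(3)/Q(3)) = (2/5)·log₂((2/5)/(1/10)) = 0.80000
  P(4)·log₂(P(4)/Q(4)) = (1/30)·log₂((1/30)/(1/30)) = 0.00000
  P(5)·log₂(P(5)/Q(5)) = (1/2)·log₂((1/2)/(4/15)) = 0.45345

D_KL(P||Q) = -0.07740 - 0.12335 + 0.80000 + 0.00000 + 0.45345 = 1.05270 ≈ 1.0527 bits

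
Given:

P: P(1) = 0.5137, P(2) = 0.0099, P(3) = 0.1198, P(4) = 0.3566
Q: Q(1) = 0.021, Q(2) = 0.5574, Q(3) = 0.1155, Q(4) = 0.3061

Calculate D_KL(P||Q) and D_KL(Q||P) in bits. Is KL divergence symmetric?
D_KL(P||Q) = 2.3967 bits, D_KL(Q||P) = 3.0710 bits. No, KL divergence is not symmetric.

D_KL(P||Q) = Σ P(x) log₂(P(x)/Q(x))

Computing term by term:
  P(1)·log₂(P(1)/Q(1)) = 0.5137·log₂(0.5137/0.021) = 2.36942
  P(2)·log₂(P(2)/Q(2)) = 0.0099·log₂(0.0099/0.5574) = -0.05757
  P(3)·log₂(P(3)/Q(3)) = 0.1198·log₂(0.1198/0.1155) = 0.00632
  P(4)·log₂(P(4)/Q(4)) = 0.3566·log₂(0.3566/0.3061) = 0.07856

D_KL(P||Q) = 2.36942 - 0.05757 + 0.00632 + 0.07856 = 2.39673 ≈ 2.3967 bits

D_KL(Q||P) = Σ Q(x) log₂(Q(x)/P(x))

Computing term by term:
  Q(1)·log₂(Q(1)/P(1)) = 0.021·log₂(0.021/0.5137) = -0.09686
  Q(2)·log₂(Q(2)/P(2)) = 0.5574·log₂(0.5574/0.0099) = 3.24136
  Q(3)·log₂(Q(3)/P(3)) = 0.1155·log₂(0.1155/0.1198) = -0.00609
  Q(4)·log₂(Q(4)/P(4)) = 0.3061·log₂(0.3061/0.3566) = -0.06743

D_KL(Q||P) = -0.09686 + 3.24136 - 0.00609 - 0.06743 = 3.07098 ≈ 3.0710 bits

These are NOT equal (difference: 0.6743 bits). KL divergence is asymmetric: D_KL(P||Q) ≠ D_KL(Q||P) in general.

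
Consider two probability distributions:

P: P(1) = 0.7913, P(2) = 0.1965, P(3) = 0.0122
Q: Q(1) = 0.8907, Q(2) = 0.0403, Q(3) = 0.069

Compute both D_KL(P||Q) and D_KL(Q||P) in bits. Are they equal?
D_KL(P||Q) = 0.2836 bits, D_KL(Q||P) = 0.2324 bits. No, they are not equal.

D_KL(P||Q) = Σ P(x) log₂(P(x)/Q(x))

Computing term by term:
  P(1)·log₂(P(1)/Q(1)) = 0.7913·log₂(0.7913/0.8907) = -0.13509
  P(2)·log₂(P(2)/Q(2)) = 0.1965·log₂(0.1965/0.0403) = 0.44914
  P(3)·log₂(P(3)/Q(3)) = 0.0122·log₂(0.0122/0.069) = -0.03050

D_KL(P||Q) = -0.13509 + 0.44914 - 0.03050 = 0.28355 ≈ 0.2836 bits

D_KL(Q||P) = Σ Q(x) log₂(Q(x)/P(x))

Computing term by term:
  Q(1)·log₂(Q(1)/P(1)) = 0.8907·log₂(0.8907/0.7913) = 0.15206
  Q(2)·log₂(Q(2)/P(2)) = 0.0403·log₂(0.0403/0.1965) = -0.09211
  Q(3)·log₂(Q(3)/P(3)) = 0.069·log₂(0.069/0.0122) = 0.17248

D_KL(Q||P) = 0.15206 - 0.09211 + 0.17248 = 0.23243 ≈ 0.2324 bits

These are NOT equal (difference: 0.0512 bits). KL divergence is asymmetric: D_KL(P||Q) ≠ D_KL(Q||P) in general.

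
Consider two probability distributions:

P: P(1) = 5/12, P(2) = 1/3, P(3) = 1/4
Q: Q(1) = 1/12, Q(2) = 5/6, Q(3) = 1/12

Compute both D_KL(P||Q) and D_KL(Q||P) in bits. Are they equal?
D_KL(P||Q) = 0.9231 bits, D_KL(Q||P) = 0.7760 bits. No, they are not equal.

D_KL(P||Q) = Σ P(x) log₂(P(x)/Q(x))

Computing term by term:
  P(1)·log₂(P(1)/Q(1)) = (5/12)·log₂((5/12)/(1/12)) = 0.96747
  P(2)·log₂(P(2)/Q(2)) = (1/3)·log₂((1/3)/(5/6)) = -0.44064
  P(3)·log₂(P(3)/Q(3)) = (1/4)·log₂((1/4)/(1/12)) = 0.39624

D_KL(P||Q) = 0.96747 - 0.44064 + 0.39624 = 0.92307 ≈ 0.9231 bits

D_KL(Q||P) = Σ Q(x) log₂(Q(x)/P(x))

Computing term by term:
  Q(1)·log₂(Q(1)/P(1)) = (1/12)·log₂((1/12)/(5/12)) = -0.19349
  Q(2)·log₂(Q(2)/P(2)) = (5/6)·log₂((5/6)/(1/3)) = 1.10161
  Q(3)·log₂(Q(3)/P(3)) = (1/12)·log₂((1/12)/(1/4)) = -0.13208

D_KL(Q||P) = -0.19349 + 1.10161 - 0.13208 = 0.77604 ≈ 0.7760 bits

These are NOT equal (difference: 0.1471 bits). KL divergence is asymmetric: D_KL(P||Q) ≠ D_KL(Q||P) in general.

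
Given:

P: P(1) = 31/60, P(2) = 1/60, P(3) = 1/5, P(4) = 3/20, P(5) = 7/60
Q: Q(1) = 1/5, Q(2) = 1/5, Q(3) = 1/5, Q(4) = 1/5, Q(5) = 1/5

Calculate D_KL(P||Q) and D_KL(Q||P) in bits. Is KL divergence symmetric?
D_KL(P||Q) = 0.4947 bits, D_KL(Q||P) = 0.6817 bits. No, KL divergence is not symmetric.

D_KL(P||Q) = Σ P(x) log₂(P(x)/Q(x))

Computing term by term:
  P(1)·log₂(P(1)/Q(1)) = (31/60)·log₂((31/60)/(1/5)) = 0.70744
  P(2)·log₂(P(2)/Q(2)) = (1/60)·log₂((1/60)/(1/5)) = -0.05975
  P(3)·log₂(P(3)/Q(3)) = (1/5)·log₂((1/5)/(1/5)) = 0.00000
  P(4)·log₂(P(4)/Q(4)) = (3/20)·log₂((3/20)/(1/5)) = -0.06226
  P(5)·log₂(P(5)/Q(5)) = (7/60)·log₂((7/60)/(1/5)) = -0.09072

D_KL(P||Q) = 0.70744 - 0.05975 + 0.00000 - 0.06226 - 0.09072 = 0.49471 ≈ 0.4947 bits

D_KL(Q||P) = Σ Q(x) log₂(Q(x)/P(x))

Computing term by term:
  Q(1)·log₂(Q(1)/P(1)) = (1/5)·log₂((1/5)/(31/60)) = -0.27385
  Q(2)·log₂(Q(2)/P(2)) = (1/5)·log₂((1/5)/(1/60)) = 0.71699
  Q(3)·log₂(Q(3)/P(3)) = (1/5)·log₂((1/5)/(1/5)) = 0.00000
  Q(4)·log₂(Q(4)/P(4)) = (1/5)·log₂((1/5)/(3/20)) = 0.08301
  Q(5)·log₂(Q(5)/P(5)) = (1/5)·log₂((1/5)/(7/60)) = 0.15552

D_KL(Q||P) = -0.27385 + 0.71699 + 0.00000 + 0.08301 + 0.15552 = 0.68167 ≈ 0.6817 bits

These are NOT equal (difference: 0.1870 bits). KL divergence is asymmetric: D_KL(P||Q) ≠ D_KL(Q||P) in general.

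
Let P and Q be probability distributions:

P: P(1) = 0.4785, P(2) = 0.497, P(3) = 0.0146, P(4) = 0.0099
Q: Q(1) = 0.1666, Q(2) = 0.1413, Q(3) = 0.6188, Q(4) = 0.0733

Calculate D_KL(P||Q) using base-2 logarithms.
1.5226 bits

D_KL(P||Q) = Σ P(x) log₂(P(x)/Q(x))

Computing term by term:
  P(1)·log₂(P(1)/Q(1)) = 0.4785·log₂(0.4785/0.1666) = 0.72834
  P(2)·log₂(P(2)/Q(2)) = 0.497·log₂(0.497/0.1413) = 0.90180
  P(3)·log₂(P(3)/Q(3)) = 0.0146·log₂(0.0146/0.6188) = -0.07892
  P(4)·log₂(P(4)/Q(4)) = 0.0099·log₂(0.0099/0.0733) = -0.02859

D_KL(P||Q) = 0.72834 + 0.90180 - 0.07892 - 0.02859 = 1.52263 ≈ 1.5226 bits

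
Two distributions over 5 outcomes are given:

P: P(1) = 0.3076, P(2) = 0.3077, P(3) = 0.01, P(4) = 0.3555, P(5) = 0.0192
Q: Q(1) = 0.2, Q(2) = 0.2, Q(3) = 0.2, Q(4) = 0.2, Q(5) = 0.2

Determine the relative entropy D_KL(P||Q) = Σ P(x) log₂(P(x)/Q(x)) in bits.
0.5692 bits

D_KL(P||Q) = Σ P(x) log₂(P(x)/Q(x))

Computing term by term:
  P(1)·log₂(P(1)/Q(1)) = 0.3076·log₂(0.3076/0.2) = 0.19104
  P(2)·log₂(P(2)/Q(2)) = 0.3077·log₂(0.3077/0.2) = 0.19124
  P(3)·log₂(P(3)/Q(3)) = 0.01·log₂(0.01/0.2) = -0.04322
  P(4)·log₂(P(4)/Q(4)) = 0.3555·log₂(0.3555/0.2) = 0.29501
  P(5)·log₂(P(5)/Q(5)) = 0.0192·log₂(0.0192/0.2) = -0.06491

D_KL(P||Q) = 0.19104 + 0.19124 - 0.04322 + 0.29501 - 0.06491 = 0.56916 ≈ 0.5692 bits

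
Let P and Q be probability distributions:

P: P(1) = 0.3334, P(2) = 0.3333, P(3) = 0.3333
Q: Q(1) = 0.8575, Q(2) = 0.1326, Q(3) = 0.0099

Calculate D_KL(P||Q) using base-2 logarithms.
1.6797 bits

D_KL(P||Q) = Σ P(x) log₂(P(x)/Q(x))

Computing term by term:
  P(1)·log₂(P(1)/Q(1)) = 0.3334·log₂(0.3334/0.8575) = -0.45439
  P(2)·log₂(P(2)/Q(2)) = 0.3333·log₂(0.3333/0.1326) = 0.44320
  P(3)·log₂(P(3)/Q(3)) = 0.3333·log₂(0.3333/0.0099) = 1.69091

D_KL(P||Q) = -0.45439 + 0.44320 + 1.69091 = 1.67972 ≈ 1.6797 bits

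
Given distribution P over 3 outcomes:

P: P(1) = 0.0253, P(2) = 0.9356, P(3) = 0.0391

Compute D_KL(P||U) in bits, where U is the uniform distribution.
1.1780 bits

U(i) = 1/3 for all i

D_KL(P||U) = Σ P(x) log₂(P(x) / (1/3))
           = Σ P(x) log₂(P(x)) + log₂(3)
           = log₂(3) - H(P)

H(P) = -Σ P(x) log₂(P(x)):
  -P(1)·log₂(P(1)) = -(0.0253)·log₂(0.0253) = 0.13421
  -P(2)·log₂(P(2)) = -(0.9356)·log₂(0.9356) = 0.08985
  -P(3)·log₂(P(3)) = -(0.0391)·log₂(0.0391) = 0.18286
H(P) = 0.13421 + 0.08985 + 0.18286 = 0.40692 bits

log₂(3) = 1.58496 bits

D_KL(P||U) = 1.58496 - 0.40692 = 1.17804 ≈ 1.1780 bits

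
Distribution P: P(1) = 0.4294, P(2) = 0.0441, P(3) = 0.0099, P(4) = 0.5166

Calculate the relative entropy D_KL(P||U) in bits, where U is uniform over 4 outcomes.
0.7195 bits

U(i) = 1/4 for all i

D_KL(P||U) = Σ P(x) log₂(P(x) / (1/4))
           = Σ P(x) log₂(P(x)) + log₂(4)
           = log₂(4) - H(P)

H(P) = -Σ P(x) log₂(P(x)):
  -P(1)·log₂(P(1)) = -(0.4294)·log₂(0.4294) = 0.52370
  -P(2)·log₂(P(2)) = -(0.0441)·log₂(0.0441) = 0.19859
  -P(3)·log₂(P(3)) = -(0.0099)·log₂(0.0099) = 0.06592
  -P(4)·log₂(P(4)) = -(0.5166)·log₂(0.5166) = 0.49226
H(P) = 0.52370 + 0.19859 + 0.06592 + 0.49226 = 1.28047 bits

log₂(4) = 2.00000 bits

D_KL(P||U) = 2.00000 - 1.28047 = 0.71953 ≈ 0.7195 bits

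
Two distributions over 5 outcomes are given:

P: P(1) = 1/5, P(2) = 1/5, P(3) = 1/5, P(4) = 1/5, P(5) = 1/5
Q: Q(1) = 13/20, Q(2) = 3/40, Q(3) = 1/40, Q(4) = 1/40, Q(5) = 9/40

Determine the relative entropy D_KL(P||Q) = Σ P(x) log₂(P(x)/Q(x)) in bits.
1.1089 bits

D_KL(P||Q) = Σ P(x) log₂(P(x)/Q(x))

Computing term by term:
  P(1)·log₂(P(1)/Q(1)) = (1/5)·log₂((1/5)/(13/20)) = -0.34009
  P(2)·log₂(P(2)/Q(2)) = (1/5)·log₂((1/5)/(3/40)) = 0.28301
  P(3)·log₂(P(3)/Q(3)) = (1/5)·log₂((1/5)/(1/40)) = 0.60000
  P(4)·log₂(P(4)/Q(4)) = (1/5)·log₂((1/5)/(1/40)) = 0.60000
  P(5)·log₂(P(5)/Q(5)) = (1/5)·log₂((1/5)/(9/40)) = -0.03399

D_KL(P||Q) = -0.34009 + 0.28301 + 0.60000 + 0.60000 - 0.03399 = 1.10893 ≈ 1.1089 bits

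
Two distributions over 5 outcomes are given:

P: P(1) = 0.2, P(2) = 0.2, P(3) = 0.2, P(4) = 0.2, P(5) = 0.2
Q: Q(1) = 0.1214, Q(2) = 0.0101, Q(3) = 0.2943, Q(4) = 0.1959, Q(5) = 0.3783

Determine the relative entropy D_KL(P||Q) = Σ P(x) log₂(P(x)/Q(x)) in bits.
0.7162 bits

D_KL(P||Q) = Σ P(x) log₂(P(x)/Q(x))

Computing term by term:
  P(1)·log₂(P(1)/Q(1)) = 0.2·log₂(0.2/0.1214) = 0.14405
  P(2)·log₂(P(2)/Q(2)) = 0.2·log₂(0.2/0.0101) = 0.86151
  P(3)·log₂(P(3)/Q(3)) = 0.2·log₂(0.2/0.2943) = -0.11146
  P(4)·log₂(P(4)/Q(4)) = 0.2·log₂(0.2/0.1959) = 0.00598
  P(5)·log₂(P(5)/Q(5)) = 0.2·log₂(0.2/0.3783) = -0.18391

D_KL(P||Q) = 0.14405 + 0.86151 - 0.11146 + 0.00598 - 0.18391 = 0.71617 ≈ 0.7162 bits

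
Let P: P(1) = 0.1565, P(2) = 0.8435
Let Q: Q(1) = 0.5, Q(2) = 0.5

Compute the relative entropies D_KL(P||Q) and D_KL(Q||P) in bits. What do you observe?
D_KL(P||Q) = 0.3741 bits, D_KL(Q||P) = 0.4607 bits. The two directions give different values (D_KL(Q||P) exceeds D_KL(P||Q) by 0.0866 bits): KL divergence is asymmetric.

D_KL(P||Q) = Σ P(x) log₂(P(x)/Q(x))

Computing term by term:
  P(1)·log₂(P(1)/Q(1)) = 0.1565·log₂(0.1565/0.5) = -0.26226
  P(2)·log₂(P(2)/Q(2)) = 0.8435·log₂(0.8435/0.5) = 0.63639

D_KL(P||Q) = -0.26226 + 0.63639 = 0.37413 ≈ 0.3741 bits

D_KL(Q||P) = Σ Q(x) log₂(Q(x)/P(x))

Computing term by term:
  Q(1)·log₂(Q(1)/P(1)) = 0.5·log₂(0.5/0.1565) = 0.83788
  Q(2)·log₂(Q(2)/P(2)) = 0.5·log₂(0.5/0.8435) = -0.37723

D_KL(Q||P) = 0.83788 - 0.37723 = 0.46065 ≈ 0.4607 bits

These are NOT equal (difference: 0.0866 bits). KL divergence is asymmetric: D_KL(P||Q) ≠ D_KL(Q||P) in general.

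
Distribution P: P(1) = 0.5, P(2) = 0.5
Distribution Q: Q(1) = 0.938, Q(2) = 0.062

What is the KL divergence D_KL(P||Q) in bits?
1.0520 bits

D_KL(P||Q) = Σ P(x) log₂(P(x)/Q(x))

Computing term by term:
  P(1)·log₂(P(1)/Q(1)) = 0.5·log₂(0.5/0.938) = -0.45383
  P(2)·log₂(P(2)/Q(2)) = 0.5·log₂(0.5/0.062) = 1.50579

D_KL(P||Q) = -0.45383 + 1.50579 = 1.05196 ≈ 1.0520 bits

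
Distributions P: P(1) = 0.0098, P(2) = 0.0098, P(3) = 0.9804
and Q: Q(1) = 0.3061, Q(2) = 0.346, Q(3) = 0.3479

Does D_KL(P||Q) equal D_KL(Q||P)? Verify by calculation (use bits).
D_KL(P||Q) = 1.3664 bits, D_KL(Q||P) = 2.7789 bits. No — D_KL(P||Q) ≠ D_KL(Q||P) for this pair.

D_KL(P||Q) = Σ P(x) log₂(P(x)/Q(x))

Computing term by term:
  P(1)·log₂(P(1)/Q(1)) = 0.0098·log₂(0.0098/0.3061) = -0.04866
  P(2)·log₂(P(2)/Q(2)) = 0.0098·log₂(0.0098/0.346) = -0.05039
  P(3)·log₂(P(3)/Q(3)) = 0.9804·log₂(0.9804/0.3479) = 1.46540

D_KL(P||Q) = -0.04866 - 0.05039 + 1.46540 = 1.36635 ≈ 1.3664 bits

D_KL(Q||P) = Σ Q(x) log₂(Q(x)/P(x))

Computing term by term:
  Q(1)·log₂(Q(1)/P(1)) = 0.3061·log₂(0.3061/0.0098) = 1.51981
  Q(2)·log₂(Q(2)/P(2)) = 0.346·log₂(0.346/0.0098) = 1.77908
  Q(3)·log₂(Q(3)/P(3)) = 0.3479·log₂(0.3479/0.9804) = -0.52001

D_KL(Q||P) = 1.51981 + 1.77908 - 0.52001 = 2.77888 ≈ 2.7789 bits

These are NOT equal (difference: 1.4125 bits). KL divergence is asymmetric: D_KL(P||Q) ≠ D_KL(Q||P) in general.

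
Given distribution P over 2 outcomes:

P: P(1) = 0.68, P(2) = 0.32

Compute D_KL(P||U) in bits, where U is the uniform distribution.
0.0956 bits

U(i) = 1/2 for all i

D_KL(P||U) = Σ P(x) log₂(P(x) / (1/2))
           = Σ P(x) log₂(P(x)) + log₂(2)
           = log₂(2) - H(P)

H(P) = -Σ P(x) log₂(P(x)):
  -P(1)·log₂(P(1)) = -(0.68)·log₂(0.68) = 0.37835
  -P(2)·log₂(P(2)) = -(0.32)·log₂(0.32) = 0.52603
H(P) = 0.37835 + 0.52603 = 0.90438 bits

log₂(2) = 1.00000 bits

D_KL(P||U) = 1.00000 - 0.90438 = 0.09562 ≈ 0.0956 bits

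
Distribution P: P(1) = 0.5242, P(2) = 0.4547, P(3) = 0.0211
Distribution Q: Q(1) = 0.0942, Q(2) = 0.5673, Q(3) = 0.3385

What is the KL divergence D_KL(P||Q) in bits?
1.0685 bits

D_KL(P||Q) = Σ P(x) log₂(P(x)/Q(x))

Computing term by term:
  P(1)·log₂(P(1)/Q(1)) = 0.5242·log₂(0.5242/0.0942) = 1.29809
  P(2)·log₂(P(2)/Q(2)) = 0.4547·log₂(0.4547/0.5673) = -0.14514
  P(3)·log₂(P(3)/Q(3)) = 0.0211·log₂(0.0211/0.3385) = -0.08448

D_KL(P||Q) = 1.29809 - 0.14514 - 0.08448 = 1.06847 ≈ 1.0685 bits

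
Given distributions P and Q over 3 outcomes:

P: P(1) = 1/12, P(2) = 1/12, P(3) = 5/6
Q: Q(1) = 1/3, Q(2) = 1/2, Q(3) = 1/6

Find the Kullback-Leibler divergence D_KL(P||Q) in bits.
1.5529 bits

D_KL(P||Q) = Σ P(x) log₂(P(x)/Q(x))

Computing term by term:
  P(1)·log₂(P(1)/Q(1)) = (1/12)·log₂((1/12)/(1/3)) = -0.16667
  P(2)·log₂(P(2)/Q(2)) = (1/12)·log₂((1/12)/(1/2)) = -0.21541
  P(3)·log₂(P(3)/Q(3)) = (5/6)·log₂((5/6)/(1/6)) = 1.93494

D_KL(P||Q) = -0.16667 - 0.21541 + 1.93494 = 1.55286 ≈ 1.5529 bits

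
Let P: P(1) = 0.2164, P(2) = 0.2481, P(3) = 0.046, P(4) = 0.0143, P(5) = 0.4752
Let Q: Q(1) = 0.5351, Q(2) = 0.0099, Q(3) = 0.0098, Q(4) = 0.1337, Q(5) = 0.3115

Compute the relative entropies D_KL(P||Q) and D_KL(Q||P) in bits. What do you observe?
D_KL(P||Q) = 1.2164 bits, D_KL(Q||P) = 0.8724 bits. The two directions give different values (D_KL(P||Q) exceeds D_KL(Q||P) by 0.3440 bits): KL divergence is asymmetric.

D_KL(P||Q) = Σ P(x) log₂(P(x)/Q(x))

Computing term by term:
  P(1)·log₂(P(1)/Q(1)) = 0.2164·log₂(0.2164/0.5351) = -0.28264
  P(2)·log₂(P(2)/Q(2)) = 0.2481·log₂(0.2481/0.0099) = 1.15301
  P(3)·log₂(P(3)/Q(3)) = 0.046·log₂(0.046/0.0098) = 0.10262
  P(4)·log₂(P(4)/Q(4)) = 0.0143·log₂(0.0143/0.1337) = -0.04612
  P(5)·log₂(P(5)/Q(5)) = 0.4752·log₂(0.4752/0.3115) = 0.28954

D_KL(P||Q) = -0.28264 + 1.15301 + 0.10262 - 0.04612 + 0.28954 = 1.21641 ≈ 1.2164 bits

D_KL(Q||P) = Σ Q(x) log₂(Q(x)/P(x))

Computing term by term:
  Q(1)·log₂(Q(1)/P(1)) = 0.5351·log₂(0.5351/0.2164) = 0.69890
  Q(2)·log₂(Q(2)/P(2)) = 0.0099·log₂(0.0099/0.2481) = -0.04601
  Q(3)·log₂(Q(3)/P(3)) = 0.0098·log₂(0.0098/0.046) = -0.02186
  Q(4)·log₂(Q(4)/P(4)) = 0.1337·log₂(0.1337/0.0143) = 0.43117
  Q(5)·log₂(Q(5)/P(5)) = 0.3115·log₂(0.3115/0.4752) = -0.18980

D_KL(Q||P) = 0.69890 - 0.04601 - 0.02186 + 0.43117 - 0.18980 = 0.87240 ≈ 0.8724 bits

These are NOT equal (difference: 0.3440 bits). KL divergence is asymmetric: D_KL(P||Q) ≠ D_KL(Q||P) in general.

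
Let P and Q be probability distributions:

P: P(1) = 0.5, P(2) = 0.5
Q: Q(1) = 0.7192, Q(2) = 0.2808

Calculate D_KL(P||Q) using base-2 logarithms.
0.1540 bits

D_KL(P||Q) = Σ P(x) log₂(P(x)/Q(x))

Computing term by term:
  P(1)·log₂(P(1)/Q(1)) = 0.5·log₂(0.5/0.7192) = -0.26223
  P(2)·log₂(P(2)/Q(2)) = 0.5·log₂(0.5/0.2808) = 0.41619

D_KL(P||Q) = -0.26223 + 0.41619 = 0.15396 ≈ 0.1540 bits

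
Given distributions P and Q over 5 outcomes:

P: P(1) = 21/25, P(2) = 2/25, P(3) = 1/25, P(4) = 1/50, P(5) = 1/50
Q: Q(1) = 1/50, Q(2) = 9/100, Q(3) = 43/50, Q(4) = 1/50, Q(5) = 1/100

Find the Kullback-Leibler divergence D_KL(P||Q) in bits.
4.3589 bits

D_KL(P||Q) = Σ P(x) log₂(P(x)/Q(x))

Computing term by term:
  P(1)·log₂(P(1)/Q(1)) = (21/25)·log₂((21/25)/(1/50)) = 4.52955
  P(2)·log₂(P(2)/Q(2)) = (2/25)·log₂((2/25)/(9/100)) = -0.01359
  P(3)·log₂(P(3)/Q(3)) = (1/25)·log₂((1/25)/(43/50)) = -0.17705
  P(4)·log₂(P(4)/Q(4)) = (1/50)·log₂((1/50)/(1/50)) = 0.00000
  P(5)·log₂(P(5)/Q(5)) = (1/50)·log₂((1/50)/(1/100)) = 0.02000

D_KL(P||Q) = 4.52955 - 0.01359 - 0.17705 + 0.00000 + 0.02000 = 4.35891 ≈ 4.3589 bits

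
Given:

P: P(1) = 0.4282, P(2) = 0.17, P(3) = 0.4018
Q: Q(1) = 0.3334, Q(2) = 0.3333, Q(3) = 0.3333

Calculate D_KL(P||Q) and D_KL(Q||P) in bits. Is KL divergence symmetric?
D_KL(P||Q) = 0.0978 bits, D_KL(Q||P) = 0.1135 bits. No, KL divergence is not symmetric.

D_KL(P||Q) = Σ P(x) log₂(P(x)/Q(x))

Computing term by term:
  P(1)·log₂(P(1)/Q(1)) = 0.4282·log₂(0.4282/0.3334) = 0.15459
  P(2)·log₂(P(2)/Q(2)) = 0.17·log₂(0.17/0.3333) = -0.16512
  P(3)·log₂(P(3)/Q(3)) = 0.4018·log₂(0.4018/0.3333) = 0.10835

D_KL(P||Q) = 0.15459 - 0.16512 + 0.10835 = 0.09782 ≈ 0.0978 bits

D_KL(Q||P) = Σ Q(x) log₂(Q(x)/P(x))

Computing term by term:
  Q(1)·log₂(Q(1)/P(1)) = 0.3334·log₂(0.3334/0.4282) = -0.12037
  Q(2)·log₂(Q(2)/P(2)) = 0.3333·log₂(0.3333/0.17) = 0.32373
  Q(3)·log₂(Q(3)/P(3)) = 0.3333·log₂(0.3333/0.4018) = -0.08988

D_KL(Q||P) = -0.12037 + 0.32373 - 0.08988 = 0.11348 ≈ 0.1135 bits

These are NOT equal (difference: 0.0157 bits). KL divergence is asymmetric: D_KL(P||Q) ≠ D_KL(Q||P) in general.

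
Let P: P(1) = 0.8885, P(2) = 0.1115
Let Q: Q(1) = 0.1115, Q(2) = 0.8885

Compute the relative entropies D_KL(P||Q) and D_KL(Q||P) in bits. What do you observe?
D_KL(P||Q) = 2.3266 bits, D_KL(Q||P) = 2.3266 bits. The two directions give the same value here, because Q is a self-inverse relabeling of P; in general KL divergence is asymmetric.

D_KL(P||Q) = Σ P(x) log₂(P(x)/Q(x))

Computing term by term:
  P(1)·log₂(P(1)/Q(1)) = 0.8885·log₂(0.8885/0.1115) = 2.66046
  P(2)·log₂(P(2)/Q(2)) = 0.1115·log₂(0.1115/0.8885) = -0.33387

D_KL(P||Q) = 2.66046 - 0.33387 = 2.32659 ≈ 2.3266 bits

D_KL(Q||P) = Σ Q(x) log₂(Q(x)/P(x))

Computing term by term:
  Q(1)·log₂(Q(1)/P(1)) = 0.1115·log₂(0.1115/0.8885) = -0.33387
  Q(2)·log₂(Q(2)/P(2)) = 0.8885·log₂(0.8885/0.1115) = 2.66046

D_KL(Q||P) = -0.33387 + 2.66046 = 2.32659 ≈ 2.3266 bits

These ARE equal here. Q is P with outcomes relabeled (Q(1) = P(2), Q(2) = P(1)) by a relabeling that is its own inverse, so the two sums contain exactly the same terms in a different order. This is a special case — KL divergence is not symmetric in general: D_KL(P||Q) ≠ D_KL(Q||P) for most P, Q.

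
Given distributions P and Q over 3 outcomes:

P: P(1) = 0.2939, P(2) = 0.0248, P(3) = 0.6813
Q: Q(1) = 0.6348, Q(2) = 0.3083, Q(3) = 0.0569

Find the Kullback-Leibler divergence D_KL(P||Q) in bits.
2.0236 bits

D_KL(P||Q) = Σ P(x) log₂(P(x)/Q(x))

Computing term by term:
  P(1)·log₂(P(1)/Q(1)) = 0.2939·log₂(0.2939/0.6348) = -0.32652
  P(2)·log₂(P(2)/Q(2)) = 0.0248·log₂(0.0248/0.3083) = -0.09017
  P(3)·log₂(P(3)/Q(3)) = 0.6813·log₂(0.6813/0.0569) = 2.44027

D_KL(P||Q) = -0.32652 - 0.09017 + 2.44027 = 2.02358 ≈ 2.0236 bits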